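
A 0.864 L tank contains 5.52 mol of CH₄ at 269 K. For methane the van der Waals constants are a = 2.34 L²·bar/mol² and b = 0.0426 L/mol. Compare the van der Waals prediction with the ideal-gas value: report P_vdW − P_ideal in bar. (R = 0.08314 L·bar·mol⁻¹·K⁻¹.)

Ideal: P_ideal = nRT/V = (5.52)(0.08314)(269)/0.864 = 142.885 bar
vdW: P = nRT/(V − nb) − a n²/V² = 123.453/0.628848 − 71.3007/0.746496 = 196.316 − 95.5138 = 100.802 bar
ΔP = 100.802 − 142.885 = -42.08 bar

ΔP ≈ -42.08 bar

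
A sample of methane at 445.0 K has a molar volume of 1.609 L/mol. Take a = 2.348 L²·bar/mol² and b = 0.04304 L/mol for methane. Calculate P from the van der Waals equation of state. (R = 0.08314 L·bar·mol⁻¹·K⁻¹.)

P = RT/(V_m − b) − a/V_m²
RT/(V_m − b) = (0.08314)(445.0)/(1.609 − 0.04304) = 36.997/1.5660 = 23.625 bar
a/V_m² = 2.348/(1.609)² = 0.90696 bar
P = 23.625 − 0.90696 = 22.72 bar

P ≈ 22.72 bar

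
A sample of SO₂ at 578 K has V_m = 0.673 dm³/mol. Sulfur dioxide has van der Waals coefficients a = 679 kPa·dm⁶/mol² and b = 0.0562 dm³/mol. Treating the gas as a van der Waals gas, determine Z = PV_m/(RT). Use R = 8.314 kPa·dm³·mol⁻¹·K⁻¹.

Z ≈ 0.8812

P = RT/(V_m − b) − a/V_m² = (8.314)(578)/(0.673 − 0.0562) − 679/(0.673)²
  = 4805.5/0.61680 − 1499.1 = 7791.0 − 1499.1 = 6291.9 kPa
Z = PV_m/(RT) = (6291.9)(0.673)/((8.314)(578)) = 4234.4/4805.5 = 0.8812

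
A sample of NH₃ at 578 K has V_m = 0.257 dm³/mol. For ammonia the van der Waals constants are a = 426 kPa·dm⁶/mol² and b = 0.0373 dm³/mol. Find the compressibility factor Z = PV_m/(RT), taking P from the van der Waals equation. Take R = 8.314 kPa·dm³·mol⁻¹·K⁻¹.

P = RT/(V_m − b) − a/V_m² = (8.314)(578)/(0.257 − 0.0373) − 426/(0.257)²
  = 4805.5/0.21970 − 6449.8 = 21873 − 6449.8 = 15423 kPa
Z = PV_m/(RT) = (15423)(0.257)/((8.314)(578)) = 3963.7/4805.5 = 0.8248

Z ≈ 0.8248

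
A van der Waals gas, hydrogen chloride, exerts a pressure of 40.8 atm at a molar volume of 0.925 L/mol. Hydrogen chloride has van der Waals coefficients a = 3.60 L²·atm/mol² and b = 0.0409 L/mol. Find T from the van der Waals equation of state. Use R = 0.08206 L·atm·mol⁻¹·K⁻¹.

T ≈ 484.9 K

T = (P + a/V_m²)(V_m − b)/R
P + a/V_m² = 40.8 + 3.60/(0.925)² = 45.007 atm
V_m − b = 0.925 − 0.0409 = 0.88410 L/mol
T = (45.007)(0.88410)/0.08206 = 484.9 K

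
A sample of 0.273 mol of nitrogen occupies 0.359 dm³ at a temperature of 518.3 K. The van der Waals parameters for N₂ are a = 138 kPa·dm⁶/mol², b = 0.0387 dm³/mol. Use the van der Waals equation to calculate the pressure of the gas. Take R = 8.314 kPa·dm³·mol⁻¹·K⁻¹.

P ≈ 3296 kPa

P = nRT/(V − nb) − a n²/V²
nRT/(V − nb) = (0.273)(8.314)(518.3)/(0.359 − 0.273×0.0387) = 1176.4/0.34843 = 3376.3 kPa
a n²/V² = (138)(0.273)²/(0.359)² = 79.802 kPa
P = 3376.3 − 79.802 = 3296 kPa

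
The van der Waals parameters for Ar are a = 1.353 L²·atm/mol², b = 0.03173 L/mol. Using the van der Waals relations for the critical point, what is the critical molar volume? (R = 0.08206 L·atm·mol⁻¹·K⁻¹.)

V_m,c ≈ 0.09519 L/mol

For a van der Waals gas, V_m,c = 3b.
V_m,c = 3×0.03173 = 0.09519 L/mol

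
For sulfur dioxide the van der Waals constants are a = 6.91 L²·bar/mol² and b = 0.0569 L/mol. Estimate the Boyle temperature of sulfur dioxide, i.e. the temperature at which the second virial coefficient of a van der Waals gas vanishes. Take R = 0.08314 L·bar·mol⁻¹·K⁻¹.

For a van der Waals gas the second virial coefficient B₂ = b − a/(RT) vanishes at T_B = a/(Rb).
T_B = 6.91/(0.08314×0.0569) = 6.91/0.0047307 = 1461 K

T_B ≈ 1461 K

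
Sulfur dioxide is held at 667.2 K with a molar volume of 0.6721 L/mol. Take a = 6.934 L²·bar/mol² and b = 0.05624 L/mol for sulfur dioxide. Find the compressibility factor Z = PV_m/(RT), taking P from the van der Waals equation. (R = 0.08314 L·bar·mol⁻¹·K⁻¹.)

P = RT/(V_m − b) − a/V_m² = (0.08314)(667.2)/(0.6721 − 0.05624) − 6.934/(0.6721)²
  = 55.471/0.61586 − 15.350 = 90.071 − 15.350 = 74.721 bar
Z = PV_m/(RT) = (74.721)(0.6721)/((0.08314)(667.2)) = 50.220/55.471 = 0.9053

Z ≈ 0.9053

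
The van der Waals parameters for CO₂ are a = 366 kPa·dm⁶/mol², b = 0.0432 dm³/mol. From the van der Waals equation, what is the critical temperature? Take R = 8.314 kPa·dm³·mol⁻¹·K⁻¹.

T_c ≈ 301.9 K

For a van der Waals gas, T_c = 8a/(27Rb).
T_c = 8×366/(27×8.314×0.0432) = 2928.0/9.6974 = 301.9 K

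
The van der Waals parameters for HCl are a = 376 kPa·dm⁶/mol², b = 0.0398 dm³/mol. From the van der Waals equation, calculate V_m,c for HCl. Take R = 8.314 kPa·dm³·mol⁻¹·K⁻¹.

V_m,c ≈ 0.1194 dm³/mol

For a van der Waals gas, V_m,c = 3b.
V_m,c = 3×0.0398 = 0.1194 dm³/mol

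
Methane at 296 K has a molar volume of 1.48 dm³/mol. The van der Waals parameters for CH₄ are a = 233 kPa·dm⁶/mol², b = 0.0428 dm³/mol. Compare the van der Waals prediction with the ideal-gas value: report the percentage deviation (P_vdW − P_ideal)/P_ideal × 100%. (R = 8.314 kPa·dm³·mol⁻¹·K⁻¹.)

Ideal: P_ideal = RT/V_m = (8.314)(296)/1.48 = 1662.80 kPa
vdW: P = RT/(V_m − b) − a/V_m² = 2460.94/1.43720 − 233/2.19040 = 1712.32 − 106.373 = 1605.95 kPa
% deviation = (1605.95 − 1662.80)/1662.80 × 100% = -3.42%

-3.42 %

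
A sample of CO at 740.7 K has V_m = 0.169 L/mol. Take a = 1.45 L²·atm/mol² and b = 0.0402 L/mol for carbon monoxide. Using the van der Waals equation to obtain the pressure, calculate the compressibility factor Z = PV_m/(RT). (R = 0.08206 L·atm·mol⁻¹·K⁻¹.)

Z ≈ 1.171

P = RT/(V_m − b) − a/V_m² = (0.08206)(740.7)/(0.169 − 0.0402) − 1.45/(0.169)²
  = 60.782/0.12880 − 50.769 = 471.91 − 50.769 = 421.14 atm
Z = PV_m/(RT) = (421.14)(0.169)/((0.08206)(740.7)) = 71.173/60.782 = 1.171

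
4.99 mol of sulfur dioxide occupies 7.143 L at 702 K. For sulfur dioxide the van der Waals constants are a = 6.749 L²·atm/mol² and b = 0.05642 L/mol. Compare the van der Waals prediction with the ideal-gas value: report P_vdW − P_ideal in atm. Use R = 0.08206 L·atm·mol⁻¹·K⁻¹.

Ideal: P_ideal = nRT/V = (4.99)(0.08206)(702)/7.143 = 40.2428 atm
vdW: P = nRT/(V − nb) − a n²/V² = 287.455/6.86146 − 168.051/51.0224 = 41.8941 − 3.29367 = 38.6004 atm
ΔP = 38.6004 − 40.2428 = -1.642 atm

ΔP ≈ -1.642 atm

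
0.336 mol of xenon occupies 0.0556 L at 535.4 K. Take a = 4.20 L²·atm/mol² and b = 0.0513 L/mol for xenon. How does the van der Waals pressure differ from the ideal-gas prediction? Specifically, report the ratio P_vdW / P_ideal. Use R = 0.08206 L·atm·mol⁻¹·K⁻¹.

P_vdW / P_ideal ≈ 0.8716

Ideal: P_ideal = nRT/V = (0.336)(0.08206)(535.4)/0.0556 = 265.506 atm
vdW: P = nRT/(V − nb) − a n²/V² = 14.7621/0.0383632 − 0.474163/0.00309136 = 384.798 − 153.383 = 231.415 atm
Ratio = 231.415/265.506 = 0.8716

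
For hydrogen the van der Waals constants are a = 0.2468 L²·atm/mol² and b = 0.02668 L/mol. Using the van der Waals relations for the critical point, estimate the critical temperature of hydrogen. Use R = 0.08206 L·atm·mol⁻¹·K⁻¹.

T_c ≈ 33.40 K

For a van der Waals gas, T_c = 8a/(27Rb).
T_c = 8×0.2468/(27×0.08206×0.02668) = 1.9744/0.059113 = 33.40 K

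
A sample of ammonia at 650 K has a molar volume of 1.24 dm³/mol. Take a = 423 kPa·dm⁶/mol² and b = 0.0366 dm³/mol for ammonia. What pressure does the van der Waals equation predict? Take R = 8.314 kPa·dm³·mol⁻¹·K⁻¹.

P ≈ 4216 kPa

P = RT/(V_m − b) − a/V_m²
RT/(V_m − b) = (8.314)(650)/(1.24 − 0.0366) = 5404.1/1.2034 = 4490.7 kPa
a/V_m² = 423/(1.24)² = 275.10 kPa
P = 4490.7 − 275.10 = 4216 kPa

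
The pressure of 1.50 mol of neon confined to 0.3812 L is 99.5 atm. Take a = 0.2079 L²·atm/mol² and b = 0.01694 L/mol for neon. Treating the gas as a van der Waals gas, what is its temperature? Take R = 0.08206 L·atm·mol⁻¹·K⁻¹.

T = (P + a n²/V²)(V − nb)/(nR)
P + a n²/V² = 99.5 + (0.2079)(1.50)²/(0.3812)² = 102.72 atm
V − nb = 0.3812 − (1.50)(0.01694) = 0.35579 L
T = (102.72)(0.35579)/((1.50)(0.08206)) = 296.9 K

T ≈ 296.9 K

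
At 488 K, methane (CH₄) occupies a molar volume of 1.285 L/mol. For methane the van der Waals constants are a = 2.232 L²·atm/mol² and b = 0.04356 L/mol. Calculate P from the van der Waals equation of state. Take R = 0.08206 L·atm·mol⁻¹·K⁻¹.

P = RT/(V_m − b) − a/V_m²
RT/(V_m − b) = (0.08206)(488)/(1.285 − 0.04356) = 40.045/1.2414 = 32.258 atm
a/V_m² = 2.232/(1.285)² = 1.3517 atm
P = 32.258 − 1.3517 = 30.91 atm

P ≈ 30.91 atm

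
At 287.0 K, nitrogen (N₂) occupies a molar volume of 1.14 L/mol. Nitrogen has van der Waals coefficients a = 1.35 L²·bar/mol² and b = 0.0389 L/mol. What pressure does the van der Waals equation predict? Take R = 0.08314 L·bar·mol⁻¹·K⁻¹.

P = RT/(V_m − b) − a/V_m²
RT/(V_m − b) = (0.08314)(287.0)/(1.14 − 0.0389) = 23.861/1.1011 = 21.670 bar
a/V_m² = 1.35/(1.14)² = 1.0388 bar
P = 21.670 − 1.0388 = 20.63 bar

P ≈ 20.63 bar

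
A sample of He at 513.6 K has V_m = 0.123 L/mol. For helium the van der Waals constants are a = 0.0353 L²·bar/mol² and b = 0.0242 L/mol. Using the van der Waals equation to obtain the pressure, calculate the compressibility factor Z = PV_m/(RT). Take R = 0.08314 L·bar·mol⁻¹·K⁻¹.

P = RT/(V_m − b) − a/V_m² = (0.08314)(513.6)/(0.123 − 0.0242) − 0.0353/(0.123)²
  = 42.701/0.098800 − 2.3333 = 432.20 − 2.3333 = 429.87 bar
Z = PV_m/(RT) = (429.87)(0.123)/((0.08314)(513.6)) = 52.874/42.701 = 1.238

Z ≈ 1.238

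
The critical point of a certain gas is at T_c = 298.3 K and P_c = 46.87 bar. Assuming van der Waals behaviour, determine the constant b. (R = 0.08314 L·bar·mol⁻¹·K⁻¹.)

b ≈ 0.06614 L/mol

From T_c = 8a/(27Rb) and P_c = a/(27b²): b = R T_c/(8 P_c).
b = (0.08314)(298.3)/(8×46.87) = 24.801/374.96 = 0.06614 L/mol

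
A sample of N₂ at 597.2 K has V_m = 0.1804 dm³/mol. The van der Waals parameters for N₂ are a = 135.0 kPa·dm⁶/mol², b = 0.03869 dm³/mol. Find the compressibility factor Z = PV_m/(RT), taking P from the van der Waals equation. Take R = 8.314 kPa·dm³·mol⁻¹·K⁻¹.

P = RT/(V_m − b) − a/V_m² = (8.314)(597.2)/(0.1804 − 0.03869) − 135.0/(0.1804)²
  = 4965.1/0.14171 − 4148.2 = 35037 − 4148.2 = 30889 kPa
Z = PV_m/(RT) = (30889)(0.1804)/((8.314)(597.2)) = 5572.4/4965.1 = 1.122

Z ≈ 1.122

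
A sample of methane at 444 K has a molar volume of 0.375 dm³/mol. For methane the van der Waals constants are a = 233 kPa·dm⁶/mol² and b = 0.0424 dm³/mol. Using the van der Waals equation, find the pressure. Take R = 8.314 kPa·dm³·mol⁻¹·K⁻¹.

P = RT/(V_m − b) − a/V_m²
RT/(V_m − b) = (8.314)(444)/(0.375 − 0.0424) = 3691.4/0.33260 = 11099 kPa
a/V_m² = 233/(0.375)² = 1656.9 kPa
P = 11099 − 1656.9 = 9442 kPa

P ≈ 9442 kPa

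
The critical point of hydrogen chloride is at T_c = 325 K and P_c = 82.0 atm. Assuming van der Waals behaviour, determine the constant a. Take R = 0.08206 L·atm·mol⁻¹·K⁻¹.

From T_c = 8a/(27Rb) and P_c = a/(27b²): a = 27 R² T_c²/(64 P_c).
a = 27×(0.08206)²×(325)²/(64×82.0) = 19204/5248.0 = 3.659 L²·atm/mol²

a ≈ 3.659 L²·atm/mol²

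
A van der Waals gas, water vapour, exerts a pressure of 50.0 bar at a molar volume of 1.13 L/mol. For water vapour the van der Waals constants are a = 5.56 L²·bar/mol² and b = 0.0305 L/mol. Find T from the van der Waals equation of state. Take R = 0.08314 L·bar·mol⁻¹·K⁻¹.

T = (P + a/V_m²)(V_m − b)/R
P + a/V_m² = 50.0 + 5.56/(1.13)² = 54.354 bar
V_m − b = 1.13 − 0.0305 = 1.0995 L/mol
T = (54.354)(1.0995)/0.08314 = 718.8 K

T ≈ 718.8 K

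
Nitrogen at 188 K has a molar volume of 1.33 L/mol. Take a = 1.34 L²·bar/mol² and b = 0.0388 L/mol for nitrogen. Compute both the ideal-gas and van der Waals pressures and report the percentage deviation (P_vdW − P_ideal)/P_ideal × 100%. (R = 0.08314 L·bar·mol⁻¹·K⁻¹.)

-3.44 %

Ideal: P_ideal = RT/V_m = (0.08314)(188)/1.33 = 11.7521 bar
vdW: P = RT/(V_m − b) − a/V_m² = 15.6303/1.29120 − 1.34/1.76890 = 12.1053 − 0.757533 = 11.3478 bar
% deviation = (11.3478 − 11.7521)/11.7521 × 100% = -3.44%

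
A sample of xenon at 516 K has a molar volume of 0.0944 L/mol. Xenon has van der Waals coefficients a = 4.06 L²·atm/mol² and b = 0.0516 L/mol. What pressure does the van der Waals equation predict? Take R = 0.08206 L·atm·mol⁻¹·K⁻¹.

P = RT/(V_m − b) − a/V_m²
RT/(V_m − b) = (0.08206)(516)/(0.0944 − 0.0516) = 42.343/0.042800 = 989.32 atm
a/V_m² = 4.06/(0.0944)² = 455.60 atm
P = 989.32 − 455.60 = 533.7 atm

P ≈ 533.7 atm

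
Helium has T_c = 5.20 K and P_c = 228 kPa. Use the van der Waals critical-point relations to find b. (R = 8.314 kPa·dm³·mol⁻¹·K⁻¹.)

From T_c = 8a/(27Rb) and P_c = a/(27b²): b = R T_c/(8 P_c).
b = (8.314)(5.20)/(8×228) = 43.233/1824.0 = 0.02370 dm³/mol

b ≈ 0.02370 dm³/mol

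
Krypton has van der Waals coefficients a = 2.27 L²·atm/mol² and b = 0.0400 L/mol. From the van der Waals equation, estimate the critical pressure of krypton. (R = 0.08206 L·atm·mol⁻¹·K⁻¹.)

For a van der Waals gas, P_c = a/(27b²).
P_c = 2.27/(27×(0.0400)²) = 2.27/0.043200 = 52.55 atm

P_c ≈ 52.55 atm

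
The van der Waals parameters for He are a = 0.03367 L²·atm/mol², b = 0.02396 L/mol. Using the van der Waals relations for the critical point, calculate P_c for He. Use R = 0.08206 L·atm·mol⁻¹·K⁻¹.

P_c ≈ 2.172 atm

For a van der Waals gas, P_c = a/(27b²).
P_c = 0.03367/(27×(0.02396)²) = 0.03367/0.015500 = 2.172 atm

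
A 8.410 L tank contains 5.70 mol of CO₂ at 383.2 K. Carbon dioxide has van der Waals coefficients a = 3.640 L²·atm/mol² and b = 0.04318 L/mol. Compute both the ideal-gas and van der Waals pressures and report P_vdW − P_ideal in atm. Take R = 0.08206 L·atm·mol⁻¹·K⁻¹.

Ideal: P_ideal = nRT/V = (5.70)(0.08206)(383.2)/8.410 = 21.3126 atm
vdW: P = nRT/(V − nb) − a n²/V² = 179.239/8.16387 − 118.264/70.7281 = 21.9552 − 1.67209 = 20.2831 atm
ΔP = 20.2831 − 21.3126 = -1.030 atm

ΔP ≈ -1.030 atm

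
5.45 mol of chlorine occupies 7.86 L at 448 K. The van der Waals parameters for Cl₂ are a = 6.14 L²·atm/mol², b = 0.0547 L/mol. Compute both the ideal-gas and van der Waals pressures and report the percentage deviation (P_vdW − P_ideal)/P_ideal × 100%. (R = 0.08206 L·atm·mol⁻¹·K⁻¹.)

-7.64 %

Ideal: P_ideal = nRT/V = (5.45)(0.08206)(448)/7.86 = 25.4908 atm
vdW: P = nRT/(V − nb) − a n²/V² = 200.358/7.56189 − 182.373/61.7796 = 26.4958 − 2.95199 = 23.5438 atm
% deviation = (23.5438 − 25.4908)/25.4908 × 100% = -7.64%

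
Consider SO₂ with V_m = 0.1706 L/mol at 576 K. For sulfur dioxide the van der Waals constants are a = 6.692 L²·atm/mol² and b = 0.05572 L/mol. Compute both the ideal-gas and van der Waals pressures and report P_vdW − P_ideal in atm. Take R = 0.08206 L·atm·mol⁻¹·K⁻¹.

ΔP ≈ -95.55 atm

Ideal: P_ideal = RT/V_m = (0.08206)(576)/0.1706 = 277.061 atm
vdW: P = RT/(V_m − b) − a/V_m² = 47.2666/0.114880 − 6.692/0.0291044 = 411.443 − 229.931 = 181.512 atm
ΔP = 181.512 − 277.061 = -95.55 atm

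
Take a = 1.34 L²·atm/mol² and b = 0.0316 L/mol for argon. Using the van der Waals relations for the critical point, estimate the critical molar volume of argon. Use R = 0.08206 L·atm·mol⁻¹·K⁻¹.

For a van der Waals gas, V_m,c = 3b.
V_m,c = 3×0.0316 = 0.09480 L/mol

V_m,c ≈ 0.09480 L/mol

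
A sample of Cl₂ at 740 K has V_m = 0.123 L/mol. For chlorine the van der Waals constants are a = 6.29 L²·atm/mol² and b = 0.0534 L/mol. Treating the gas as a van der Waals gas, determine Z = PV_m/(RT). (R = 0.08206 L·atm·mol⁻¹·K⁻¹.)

P = RT/(V_m − b) − a/V_m² = (0.08206)(740)/(0.123 − 0.0534) − 6.29/(0.123)²
  = 60.724/0.069600 − 415.76 = 872.47 − 415.76 = 456.71 atm
Z = PV_m/(RT) = (456.71)(0.123)/((0.08206)(740)) = 56.175/60.724 = 0.9251

Z ≈ 0.9251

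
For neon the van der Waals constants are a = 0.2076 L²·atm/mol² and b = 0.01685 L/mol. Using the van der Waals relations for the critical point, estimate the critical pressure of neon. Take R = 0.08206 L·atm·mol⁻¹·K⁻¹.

P_c ≈ 27.08 atm

For a van der Waals gas, P_c = a/(27b²).
P_c = 0.2076/(27×(0.01685)²) = 0.2076/0.0076659 = 27.08 atm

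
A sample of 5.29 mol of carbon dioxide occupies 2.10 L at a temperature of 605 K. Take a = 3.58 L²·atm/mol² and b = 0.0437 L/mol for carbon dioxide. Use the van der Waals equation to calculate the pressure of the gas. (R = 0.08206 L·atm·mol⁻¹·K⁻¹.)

P = nRT/(V − nb) − a n²/V²
nRT/(V − nb) = (5.29)(0.08206)(605)/(2.10 − 5.29×0.0437) = 262.63/1.8688 = 140.53 atm
a n²/V² = (3.58)(5.29)²/(2.10)² = 22.717 atm
P = 140.53 − 22.717 = 117.8 atm

P ≈ 117.8 atm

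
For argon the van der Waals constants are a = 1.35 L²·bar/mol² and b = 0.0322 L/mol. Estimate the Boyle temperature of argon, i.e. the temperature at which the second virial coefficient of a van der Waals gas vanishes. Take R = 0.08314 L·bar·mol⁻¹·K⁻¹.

For a van der Waals gas the second virial coefficient B₂ = b − a/(RT) vanishes at T_B = a/(Rb).
T_B = 1.35/(0.08314×0.0322) = 1.35/0.0026771 = 504.3 K

T_B ≈ 504.3 K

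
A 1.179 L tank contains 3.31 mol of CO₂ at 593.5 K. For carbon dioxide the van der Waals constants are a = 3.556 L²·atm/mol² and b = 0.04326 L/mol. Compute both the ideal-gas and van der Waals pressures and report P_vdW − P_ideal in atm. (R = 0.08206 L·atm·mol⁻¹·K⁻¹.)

Ideal: P_ideal = nRT/V = (3.31)(0.08206)(593.5)/1.179 = 136.731 atm
vdW: P = nRT/(V − nb) − a n²/V² = 161.206/1.03581 − 38.9599/1.39004 = 155.633 − 28.0279 = 127.605 atm
ΔP = 127.605 − 136.731 = -9.13 atm

ΔP ≈ -9.13 atm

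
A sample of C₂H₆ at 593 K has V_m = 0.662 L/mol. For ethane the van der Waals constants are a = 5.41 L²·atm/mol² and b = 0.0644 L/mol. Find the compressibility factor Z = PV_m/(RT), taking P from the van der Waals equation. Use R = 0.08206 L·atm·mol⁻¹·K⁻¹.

Z ≈ 0.9398

P = RT/(V_m − b) − a/V_m² = (0.08206)(593)/(0.662 − 0.0644) − 5.41/(0.662)²
  = 48.662/0.59760 − 12.345 = 81.429 − 12.345 = 69.084 atm
Z = PV_m/(RT) = (69.084)(0.662)/((0.08206)(593)) = 45.734/48.662 = 0.9398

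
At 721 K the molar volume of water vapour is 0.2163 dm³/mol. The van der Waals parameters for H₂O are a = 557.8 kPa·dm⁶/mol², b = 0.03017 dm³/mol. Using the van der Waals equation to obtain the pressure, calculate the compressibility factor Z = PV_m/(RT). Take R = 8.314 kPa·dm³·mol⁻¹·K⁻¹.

P = RT/(V_m − b) − a/V_m² = (8.314)(721)/(0.2163 − 0.03017) − 557.8/(0.2163)²
  = 5994.4/0.18613 − 11922 = 32205 − 11922 = 20283 kPa
Z = PV_m/(RT) = (20283)(0.2163)/((8.314)(721)) = 4387.2/5994.4 = 0.7319

Z ≈ 0.7319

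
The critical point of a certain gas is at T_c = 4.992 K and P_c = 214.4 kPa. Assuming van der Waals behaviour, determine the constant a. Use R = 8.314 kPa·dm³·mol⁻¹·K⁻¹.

a ≈ 3.389 kPa·dm⁶/mol²

From T_c = 8a/(27Rb) and P_c = a/(27b²): a = 27 R² T_c²/(64 P_c).
a = 27×(8.314)²×(4.992)²/(64×214.4) = 46509/13722 = 3.389 kPa·dm⁶/mol²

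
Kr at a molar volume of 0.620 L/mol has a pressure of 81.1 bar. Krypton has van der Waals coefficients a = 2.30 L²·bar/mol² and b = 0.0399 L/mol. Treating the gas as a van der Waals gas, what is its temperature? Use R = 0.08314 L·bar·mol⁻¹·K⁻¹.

T = (P + a/V_m²)(V_m − b)/R
P + a/V_m² = 81.1 + 2.30/(0.620)² = 87.083 bar
V_m − b = 0.620 − 0.0399 = 0.58010 L/mol
T = (87.083)(0.58010)/0.08314 = 607.6 K

T ≈ 607.6 K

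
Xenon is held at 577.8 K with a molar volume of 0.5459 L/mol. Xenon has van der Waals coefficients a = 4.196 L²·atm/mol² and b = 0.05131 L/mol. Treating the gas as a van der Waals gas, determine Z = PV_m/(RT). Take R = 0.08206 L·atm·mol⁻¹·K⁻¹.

P = RT/(V_m − b) − a/V_m² = (0.08206)(577.8)/(0.5459 − 0.05131) − 4.196/(0.5459)²
  = 47.414/0.49459 − 14.080 = 95.865 − 14.080 = 81.785 atm
Z = PV_m/(RT) = (81.785)(0.5459)/((0.08206)(577.8)) = 44.646/47.414 = 0.9416

Z ≈ 0.9416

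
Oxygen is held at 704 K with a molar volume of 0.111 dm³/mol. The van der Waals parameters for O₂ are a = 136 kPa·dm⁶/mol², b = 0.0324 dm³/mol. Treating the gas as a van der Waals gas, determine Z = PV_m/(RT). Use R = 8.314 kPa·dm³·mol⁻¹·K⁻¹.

P = RT/(V_m − b) − a/V_m² = (8.314)(704)/(0.111 − 0.0324) − 136/(0.111)²
  = 5853.1/0.078600 − 11038 = 74467 − 11038 = 63429 kPa
Z = PV_m/(RT) = (63429)(0.111)/((8.314)(704)) = 7040.6/5853.1 = 1.203

Z ≈ 1.203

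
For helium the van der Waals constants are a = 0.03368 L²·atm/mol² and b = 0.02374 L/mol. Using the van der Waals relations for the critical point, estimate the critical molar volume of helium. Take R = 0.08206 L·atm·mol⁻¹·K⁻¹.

For a van der Waals gas, V_m,c = 3b.
V_m,c = 3×0.02374 = 0.07122 L/mol

V_m,c ≈ 0.07122 L/mol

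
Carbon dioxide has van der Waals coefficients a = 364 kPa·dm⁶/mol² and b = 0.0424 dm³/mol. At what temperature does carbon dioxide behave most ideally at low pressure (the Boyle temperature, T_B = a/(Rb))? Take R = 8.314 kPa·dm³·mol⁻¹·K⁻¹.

T_B ≈ 1033 K

For a van der Waals gas the second virial coefficient B₂ = b − a/(RT) vanishes at T_B = a/(Rb).
T_B = 364/(8.314×0.0424) = 364/0.35251 = 1033 K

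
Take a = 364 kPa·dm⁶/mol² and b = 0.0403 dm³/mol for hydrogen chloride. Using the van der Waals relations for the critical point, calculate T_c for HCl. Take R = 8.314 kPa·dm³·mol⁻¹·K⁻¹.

T_c ≈ 321.9 K

For a van der Waals gas, T_c = 8a/(27Rb).
T_c = 8×364/(27×8.314×0.0403) = 2912.0/9.0465 = 321.9 K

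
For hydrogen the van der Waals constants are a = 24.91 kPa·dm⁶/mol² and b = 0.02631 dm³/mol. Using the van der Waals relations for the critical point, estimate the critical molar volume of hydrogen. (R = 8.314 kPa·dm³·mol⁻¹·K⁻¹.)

V_m,c ≈ 0.07893 dm³/mol

For a van der Waals gas, V_m,c = 3b.
V_m,c = 3×0.02631 = 0.07893 dm³/mol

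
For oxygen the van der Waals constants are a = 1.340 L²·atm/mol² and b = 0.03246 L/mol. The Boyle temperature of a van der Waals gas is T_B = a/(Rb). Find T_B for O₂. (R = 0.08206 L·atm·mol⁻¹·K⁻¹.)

For a van der Waals gas the second virial coefficient B₂ = b − a/(RT) vanishes at T_B = a/(Rb).
T_B = 1.340/(0.08206×0.03246) = 1.340/0.0026637 = 503.1 K

T_B ≈ 503.1 K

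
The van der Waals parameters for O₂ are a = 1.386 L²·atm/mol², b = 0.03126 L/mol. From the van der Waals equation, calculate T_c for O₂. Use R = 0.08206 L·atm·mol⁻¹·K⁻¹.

T_c ≈ 160.1 K

For a van der Waals gas, T_c = 8a/(27Rb).
T_c = 8×1.386/(27×0.08206×0.03126) = 11.088/0.069260 = 160.1 K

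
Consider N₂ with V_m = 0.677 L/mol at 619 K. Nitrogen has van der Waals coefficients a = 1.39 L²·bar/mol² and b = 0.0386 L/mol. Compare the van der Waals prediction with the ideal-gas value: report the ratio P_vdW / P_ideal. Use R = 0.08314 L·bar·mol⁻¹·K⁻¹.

Ideal: P_ideal = RT/V_m = (0.08314)(619)/0.677 = 76.0172 bar
vdW: P = RT/(V_m − b) − a/V_m² = 51.4637/0.638400 − 1.39/0.458329 = 80.6136 − 3.03276 = 77.5808 bar
Ratio = 77.5808/76.0172 = 1.021

P_vdW / P_ideal ≈ 1.021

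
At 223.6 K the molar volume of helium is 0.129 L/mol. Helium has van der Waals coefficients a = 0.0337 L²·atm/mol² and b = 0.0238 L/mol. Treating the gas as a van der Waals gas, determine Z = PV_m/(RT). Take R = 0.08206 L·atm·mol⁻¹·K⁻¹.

Z ≈ 1.212

P = RT/(V_m − b) − a/V_m² = (0.08206)(223.6)/(0.129 − 0.0238) − 0.0337/(0.129)²
  = 18.349/0.10520 − 2.0251 = 174.42 − 2.0251 = 172.39 atm
Z = PV_m/(RT) = (172.39)(0.129)/((0.08206)(223.6)) = 22.238/18.349 = 1.212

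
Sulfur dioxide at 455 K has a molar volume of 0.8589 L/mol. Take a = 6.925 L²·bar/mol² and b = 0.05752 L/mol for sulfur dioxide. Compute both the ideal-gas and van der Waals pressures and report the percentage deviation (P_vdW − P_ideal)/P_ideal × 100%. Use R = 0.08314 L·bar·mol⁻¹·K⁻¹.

Ideal: P_ideal = RT/V_m = (0.08314)(455)/0.8589 = 44.0432 bar
vdW: P = RT/(V_m − b) − a/V_m² = 37.8287/0.801380 − 6.925/0.737709 = 47.2044 − 9.38717 = 37.8172 bar
% deviation = (37.8172 − 44.0432)/44.0432 × 100% = -14.14%

-14.14 %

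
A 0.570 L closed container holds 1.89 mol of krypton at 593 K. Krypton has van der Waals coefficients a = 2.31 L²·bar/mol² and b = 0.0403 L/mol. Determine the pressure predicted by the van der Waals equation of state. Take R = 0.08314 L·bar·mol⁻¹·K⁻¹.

P = nRT/(V − nb) − a n²/V²
nRT/(V − nb) = (1.89)(0.08314)(593)/(0.570 − 1.89×0.0403) = 93.181/0.49383 = 188.69 bar
a n²/V² = (2.31)(1.89)²/(0.570)² = 25.397 bar
P = 188.69 − 25.397 = 163.3 bar

P ≈ 163.3 bar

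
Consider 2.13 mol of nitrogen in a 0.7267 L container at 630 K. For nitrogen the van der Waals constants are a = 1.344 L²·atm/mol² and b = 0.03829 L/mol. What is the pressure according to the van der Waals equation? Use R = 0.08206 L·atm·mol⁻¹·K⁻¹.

P ≈ 159.1 atm

P = nRT/(V − nb) − a n²/V²
nRT/(V − nb) = (2.13)(0.08206)(630)/(0.7267 − 2.13×0.03829) = 110.12/0.64514 = 170.69 atm
a n²/V² = (1.344)(2.13)²/(0.7267)² = 11.546 atm
P = 170.69 − 11.546 = 159.1 atm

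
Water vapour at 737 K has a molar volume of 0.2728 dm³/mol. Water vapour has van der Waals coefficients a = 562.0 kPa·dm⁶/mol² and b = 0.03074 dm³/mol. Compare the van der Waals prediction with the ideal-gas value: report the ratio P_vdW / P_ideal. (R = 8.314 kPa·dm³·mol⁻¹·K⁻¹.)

P_vdW / P_ideal ≈ 0.7908

Ideal: P_ideal = RT/V_m = (8.314)(737)/0.2728 = 22461.2 kPa
vdW: P = RT/(V_m − b) − a/V_m² = 6127.42/0.242060 − 562.0/0.0744198 = 25313.6 − 7551.75 = 17761.9 kPa
Ratio = 17761.9/22461.2 = 0.7908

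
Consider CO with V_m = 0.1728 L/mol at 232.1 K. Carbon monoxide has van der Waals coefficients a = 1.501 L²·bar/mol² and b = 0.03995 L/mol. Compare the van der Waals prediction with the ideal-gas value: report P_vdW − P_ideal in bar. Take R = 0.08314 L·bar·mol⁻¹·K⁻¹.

Ideal: P_ideal = RT/V_m = (0.08314)(232.1)/0.1728 = 111.671 bar
vdW: P = RT/(V_m − b) − a/V_m² = 19.2968/0.132850 − 1.501/0.0298598 = 145.253 − 50.2683 = 94.985 bar
ΔP = 94.985 − 111.671 = -16.69 bar

ΔP ≈ -16.69 bar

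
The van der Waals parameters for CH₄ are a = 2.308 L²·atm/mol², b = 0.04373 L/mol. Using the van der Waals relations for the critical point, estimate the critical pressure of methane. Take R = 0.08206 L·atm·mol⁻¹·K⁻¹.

P_c ≈ 44.70 atm

For a van der Waals gas, P_c = a/(27b²).
P_c = 2.308/(27×(0.04373)²) = 2.308/0.051632 = 44.70 atm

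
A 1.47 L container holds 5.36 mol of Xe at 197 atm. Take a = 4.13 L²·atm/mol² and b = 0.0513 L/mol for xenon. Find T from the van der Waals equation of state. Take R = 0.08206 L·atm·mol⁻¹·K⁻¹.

T = (P + a n²/V²)(V − nb)/(nR)
P + a n²/V² = 197 + (4.13)(5.36)²/(1.47)² = 251.91 atm
V − nb = 1.47 − (5.36)(0.0513) = 1.1950 L
T = (251.91)(1.1950)/((5.36)(0.08206)) = 684.4 K

T ≈ 684.4 K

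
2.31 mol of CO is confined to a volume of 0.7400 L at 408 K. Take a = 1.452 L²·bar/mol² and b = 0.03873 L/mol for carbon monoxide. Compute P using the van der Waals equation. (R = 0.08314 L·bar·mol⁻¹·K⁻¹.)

P ≈ 106.3 bar

P = nRT/(V − nb) − a n²/V²
nRT/(V − nb) = (2.31)(0.08314)(408)/(0.7400 − 2.31×0.03873) = 78.358/0.65053 = 120.45 bar
a n²/V² = (1.452)(2.31)²/(0.7400)² = 14.149 bar
P = 120.45 − 14.149 = 106.3 bar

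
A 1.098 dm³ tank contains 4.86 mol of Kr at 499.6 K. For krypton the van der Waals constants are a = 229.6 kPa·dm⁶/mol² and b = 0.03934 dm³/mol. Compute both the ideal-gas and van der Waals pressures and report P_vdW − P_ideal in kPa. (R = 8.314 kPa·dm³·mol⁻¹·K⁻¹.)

ΔP ≈ -622 kPa

Ideal: P_ideal = nRT/V = (4.86)(8.314)(499.6)/1.098 = 18385.1 kPa
vdW: P = nRT/(V − nb) − a n²/V² = 20186.9/0.906808 − 5423.06/1.20560 = 22261.5 − 4498.22 = 17763.3 kPa
ΔP = 17763.3 − 18385.1 = -622 kPa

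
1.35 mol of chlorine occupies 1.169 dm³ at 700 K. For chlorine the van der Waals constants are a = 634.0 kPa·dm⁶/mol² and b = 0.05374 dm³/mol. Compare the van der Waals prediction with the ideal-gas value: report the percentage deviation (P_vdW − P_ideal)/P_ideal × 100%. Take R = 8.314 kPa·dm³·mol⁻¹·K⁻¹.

Ideal: P_ideal = nRT/V = (1.35)(8.314)(700)/1.169 = 6720.90 kPa
vdW: P = nRT/(V − nb) − a n²/V² = 7856.73/1.09645 − 1155.47/1.36656 = 7165.61 − 845.532 = 6320.08 kPa
% deviation = (6320.08 − 6720.90)/6720.90 × 100% = -5.96%

-5.96 %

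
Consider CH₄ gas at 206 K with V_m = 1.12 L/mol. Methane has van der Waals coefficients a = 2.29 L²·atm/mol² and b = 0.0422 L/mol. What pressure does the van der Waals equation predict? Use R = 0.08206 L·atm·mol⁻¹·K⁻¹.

P ≈ 13.86 atm

P = RT/(V_m − b) − a/V_m²
RT/(V_m − b) = (0.08206)(206)/(1.12 − 0.0422) = 16.904/1.0778 = 15.684 atm
a/V_m² = 2.29/(1.12)² = 1.8256 atm
P = 15.684 − 1.8256 = 13.86 atm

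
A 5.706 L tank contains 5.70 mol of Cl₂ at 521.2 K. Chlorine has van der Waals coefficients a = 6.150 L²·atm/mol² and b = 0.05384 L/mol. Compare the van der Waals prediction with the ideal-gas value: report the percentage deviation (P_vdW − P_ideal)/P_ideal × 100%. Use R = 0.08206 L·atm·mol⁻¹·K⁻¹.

Ideal: P_ideal = nRT/V = (5.70)(0.08206)(521.2)/5.706 = 42.7247 atm
vdW: P = nRT/(V − nb) − a n²/V² = 243.787/5.39911 − 199.814/32.5584 = 45.1532 − 6.13710 = 39.0161 atm
% deviation = (39.0161 − 42.7247)/42.7247 × 100% = -8.68%

-8.68 %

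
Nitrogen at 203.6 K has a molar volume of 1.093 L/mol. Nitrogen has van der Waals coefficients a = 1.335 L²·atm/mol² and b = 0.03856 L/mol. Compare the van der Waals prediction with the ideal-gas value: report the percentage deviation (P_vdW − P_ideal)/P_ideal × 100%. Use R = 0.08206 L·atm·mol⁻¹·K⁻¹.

Ideal: P_ideal = RT/V_m = (0.08206)(203.6)/1.093 = 15.2858 atm
vdW: P = RT/(V_m − b) − a/V_m² = 16.7074/1.05444 − 1.335/1.19465 = 15.8448 − 1.11748 = 14.7273 atm
% deviation = (14.7273 − 15.2858)/15.2858 × 100% = -3.65%

-3.65 %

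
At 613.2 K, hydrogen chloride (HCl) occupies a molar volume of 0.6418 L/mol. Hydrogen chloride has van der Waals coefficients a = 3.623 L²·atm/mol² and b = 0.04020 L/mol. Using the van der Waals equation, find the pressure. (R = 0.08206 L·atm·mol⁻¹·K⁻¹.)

P = RT/(V_m − b) − a/V_m²
RT/(V_m − b) = (0.08206)(613.2)/(0.6418 − 0.04020) = 50.319/0.60160 = 83.642 atm
a/V_m² = 3.623/(0.6418)² = 8.7957 atm
P = 83.642 − 8.7957 = 74.85 atm

P ≈ 74.85 atm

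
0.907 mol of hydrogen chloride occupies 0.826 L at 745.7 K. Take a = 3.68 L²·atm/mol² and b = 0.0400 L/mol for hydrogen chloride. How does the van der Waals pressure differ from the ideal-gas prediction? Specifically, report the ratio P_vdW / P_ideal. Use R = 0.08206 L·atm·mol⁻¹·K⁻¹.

Ideal: P_ideal = nRT/V = (0.907)(0.08206)(745.7)/0.826 = 67.1928 atm
vdW: P = nRT/(V − nb) − a n²/V² = 55.5013/0.789720 − 3.02735/0.682276 = 70.2797 − 4.43713 = 65.8426 atm
Ratio = 65.8426/67.1928 = 0.9799

P_vdW / P_ideal ≈ 0.9799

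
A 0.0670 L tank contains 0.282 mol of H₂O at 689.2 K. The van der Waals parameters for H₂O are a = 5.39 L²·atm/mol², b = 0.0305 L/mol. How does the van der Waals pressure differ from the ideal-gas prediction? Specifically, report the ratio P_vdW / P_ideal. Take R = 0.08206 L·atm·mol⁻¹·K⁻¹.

P_vdW / P_ideal ≈ 0.7461

Ideal: P_ideal = nRT/V = (0.282)(0.08206)(689.2)/0.0670 = 238.041 atm
vdW: P = nRT/(V − nb) − a n²/V² = 15.9487/0.0583990 − 0.428634/0.00448900 = 273.099 − 95.4854 = 177.614 atm
Ratio = 177.614/238.041 = 0.7461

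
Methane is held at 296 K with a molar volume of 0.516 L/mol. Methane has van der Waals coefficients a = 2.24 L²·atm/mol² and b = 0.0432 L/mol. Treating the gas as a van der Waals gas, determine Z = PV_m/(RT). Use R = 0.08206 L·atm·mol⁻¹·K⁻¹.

Z ≈ 0.9126

P = RT/(V_m − b) − a/V_m² = (0.08206)(296)/(0.516 − 0.0432) − 2.24/(0.516)²
  = 24.290/0.47280 − 8.4130 = 51.375 − 8.4130 = 42.962 atm
Z = PV_m/(RT) = (42.962)(0.516)/((0.08206)(296)) = 22.168/24.290 = 0.9126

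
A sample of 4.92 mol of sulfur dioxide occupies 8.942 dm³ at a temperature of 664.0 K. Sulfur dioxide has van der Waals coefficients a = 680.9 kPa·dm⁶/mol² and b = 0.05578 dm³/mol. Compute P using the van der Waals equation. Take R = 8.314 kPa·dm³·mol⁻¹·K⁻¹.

P = nRT/(V − nb) − a n²/V²
nRT/(V − nb) = (4.92)(8.314)(664.0)/(8.942 − 4.92×0.05578) = 27161/8.6676 = 3133.6 kPa
a n²/V² = (680.9)(4.92)²/(8.942)² = 206.13 kPa
P = 3133.6 − 206.13 = 2927 kPa

P ≈ 2927 kPa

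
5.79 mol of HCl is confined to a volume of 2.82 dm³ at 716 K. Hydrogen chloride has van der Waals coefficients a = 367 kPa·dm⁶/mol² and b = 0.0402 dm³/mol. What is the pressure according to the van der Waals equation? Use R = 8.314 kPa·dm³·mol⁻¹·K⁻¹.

P ≈ 11775 kPa

P = nRT/(V − nb) − a n²/V²
nRT/(V − nb) = (5.79)(8.314)(716)/(2.82 − 5.79×0.0402) = 34467/2.5872 = 13322 kPa
a n²/V² = (367)(5.79)²/(2.82)² = 1547.1 kPa
P = 13322 − 1547.1 = 11775 kPa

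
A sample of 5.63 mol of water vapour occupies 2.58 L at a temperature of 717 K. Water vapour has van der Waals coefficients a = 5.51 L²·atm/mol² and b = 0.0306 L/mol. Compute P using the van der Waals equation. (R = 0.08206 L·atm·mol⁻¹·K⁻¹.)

P = nRT/(V − nb) − a n²/V²
nRT/(V − nb) = (5.63)(0.08206)(717)/(2.58 − 5.63×0.0306) = 331.25/2.4077 = 137.58 atm
a n²/V² = (5.51)(5.63)²/(2.58)² = 26.238 atm
P = 137.58 − 26.238 = 111.3 atm

P ≈ 111.3 atm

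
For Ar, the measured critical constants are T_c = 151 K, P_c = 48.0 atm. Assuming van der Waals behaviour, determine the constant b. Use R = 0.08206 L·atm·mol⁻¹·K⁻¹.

From T_c = 8a/(27Rb) and P_c = a/(27b²): b = R T_c/(8 P_c).
b = (0.08206)(151)/(8×48.0) = 12.391/384.00 = 0.03227 L/mol

b ≈ 0.03227 L/mol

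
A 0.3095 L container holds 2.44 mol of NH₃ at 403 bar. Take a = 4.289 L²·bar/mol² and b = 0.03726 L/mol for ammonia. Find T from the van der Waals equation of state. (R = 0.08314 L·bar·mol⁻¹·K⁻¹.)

T ≈ 721.5 K

T = (P + a n²/V²)(V − nb)/(nR)
P + a n²/V² = 403 + (4.289)(2.44)²/(0.3095)² = 669.57 bar
V − nb = 0.3095 − (2.44)(0.03726) = 0.21859 L
T = (669.57)(0.21859)/((2.44)(0.08314)) = 721.5 K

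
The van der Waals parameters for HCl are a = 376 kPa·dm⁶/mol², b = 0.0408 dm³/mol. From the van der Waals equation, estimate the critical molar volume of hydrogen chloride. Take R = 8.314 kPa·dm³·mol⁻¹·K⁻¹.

V_m,c ≈ 0.1224 dm³/mol

For a van der Waals gas, V_m,c = 3b.
V_m,c = 3×0.0408 = 0.1224 dm³/mol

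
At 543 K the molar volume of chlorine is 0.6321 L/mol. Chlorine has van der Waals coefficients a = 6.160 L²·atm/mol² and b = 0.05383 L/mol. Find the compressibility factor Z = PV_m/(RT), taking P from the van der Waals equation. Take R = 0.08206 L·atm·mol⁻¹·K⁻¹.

Z ≈ 0.8744

P = RT/(V_m − b) − a/V_m² = (0.08206)(543)/(0.6321 − 0.05383) − 6.160/(0.6321)²
  = 44.559/0.57827 − 15.417 = 77.056 − 15.417 = 61.639 atm
Z = PV_m/(RT) = (61.639)(0.6321)/((0.08206)(543)) = 38.962/44.559 = 0.8744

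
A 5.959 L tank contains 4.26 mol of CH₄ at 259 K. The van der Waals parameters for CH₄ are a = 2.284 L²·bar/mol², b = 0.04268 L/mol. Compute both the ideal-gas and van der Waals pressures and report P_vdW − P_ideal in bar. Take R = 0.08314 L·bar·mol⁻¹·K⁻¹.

ΔP ≈ -0.683 bar

Ideal: P_ideal = nRT/V = (4.26)(0.08314)(259)/5.959 = 15.3938 bar
vdW: P = nRT/(V − nb) − a n²/V² = 91.7317/5.77718 − 41.4491/35.5097 = 15.8783 − 1.16726 = 14.7110 bar
ΔP = 14.7110 − 15.3938 = -0.683 bar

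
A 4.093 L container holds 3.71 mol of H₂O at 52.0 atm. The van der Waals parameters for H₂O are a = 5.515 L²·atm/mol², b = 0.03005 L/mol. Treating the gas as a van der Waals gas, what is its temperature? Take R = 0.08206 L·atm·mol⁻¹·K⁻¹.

T ≈ 739.3 K

T = (P + a n²/V²)(V − nb)/(nR)
P + a n²/V² = 52.0 + (5.515)(3.71)²/(4.093)² = 56.531 atm
V − nb = 4.093 − (3.71)(0.03005) = 3.9815 L
T = (56.531)(3.9815)/((3.71)(0.08206)) = 739.3 K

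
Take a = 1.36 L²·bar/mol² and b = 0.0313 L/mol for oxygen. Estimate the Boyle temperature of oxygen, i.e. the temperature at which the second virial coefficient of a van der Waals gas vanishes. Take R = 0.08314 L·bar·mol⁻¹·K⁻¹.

T_B ≈ 522.6 K

For a van der Waals gas the second virial coefficient B₂ = b − a/(RT) vanishes at T_B = a/(Rb).
T_B = 1.36/(0.08314×0.0313) = 1.36/0.0026023 = 522.6 K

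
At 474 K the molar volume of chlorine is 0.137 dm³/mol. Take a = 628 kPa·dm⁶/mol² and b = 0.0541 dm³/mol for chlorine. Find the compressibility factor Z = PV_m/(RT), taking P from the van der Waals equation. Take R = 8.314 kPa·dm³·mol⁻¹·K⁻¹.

Z ≈ 0.4894

P = RT/(V_m − b) − a/V_m² = (8.314)(474)/(0.137 − 0.0541) − 628/(0.137)²
  = 3940.8/0.082900 − 33459 = 47537 − 33459 = 14078 kPa
Z = PV_m/(RT) = (14078)(0.137)/((8.314)(474)) = 1928.7/3940.8 = 0.4894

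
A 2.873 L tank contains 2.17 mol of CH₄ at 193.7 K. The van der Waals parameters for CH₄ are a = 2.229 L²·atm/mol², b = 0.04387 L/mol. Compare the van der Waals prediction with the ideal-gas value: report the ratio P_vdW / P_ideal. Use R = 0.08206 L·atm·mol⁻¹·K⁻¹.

P_vdW / P_ideal ≈ 0.9284

Ideal: P_ideal = nRT/V = (2.17)(0.08206)(193.7)/2.873 = 12.0056 atm
vdW: P = nRT/(V − nb) − a n²/V² = 34.4922/2.77780 − 10.4961/8.25413 = 12.4171 − 1.27162 = 11.1455 atm
Ratio = 11.1455/12.0056 = 0.9284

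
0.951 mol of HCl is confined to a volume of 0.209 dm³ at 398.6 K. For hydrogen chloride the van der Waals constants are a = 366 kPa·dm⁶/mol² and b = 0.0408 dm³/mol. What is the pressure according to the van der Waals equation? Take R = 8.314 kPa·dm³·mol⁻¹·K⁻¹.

P = nRT/(V − nb) − a n²/V²
nRT/(V − nb) = (0.951)(8.314)(398.6)/(0.209 − 0.951×0.0408) = 3151.6/0.17020 = 18517 kPa
a n²/V² = (366)(0.951)²/(0.209)² = 7577.9 kPa
P = 18517 − 7577.9 = 10939 kPa

P ≈ 10939 kPa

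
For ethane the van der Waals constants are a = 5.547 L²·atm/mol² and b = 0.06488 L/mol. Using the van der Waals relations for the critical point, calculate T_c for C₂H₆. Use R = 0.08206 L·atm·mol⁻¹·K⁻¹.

T_c ≈ 308.7 K

For a van der Waals gas, T_c = 8a/(27Rb).
T_c = 8×5.547/(27×0.08206×0.06488) = 44.376/0.14375 = 308.7 K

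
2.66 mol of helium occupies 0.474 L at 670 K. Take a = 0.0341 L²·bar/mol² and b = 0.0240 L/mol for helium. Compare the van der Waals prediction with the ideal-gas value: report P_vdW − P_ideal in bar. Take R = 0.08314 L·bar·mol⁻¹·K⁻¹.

ΔP ≈ 47.58 bar

Ideal: P_ideal = nRT/V = (2.66)(0.08314)(670)/0.474 = 312.599 bar
vdW: P = nRT/(V − nb) − a n²/V² = 148.172/0.410160 − 0.241278/0.224676 = 361.254 − 1.07389 = 360.180 bar
ΔP = 360.180 − 312.599 = 47.58 bar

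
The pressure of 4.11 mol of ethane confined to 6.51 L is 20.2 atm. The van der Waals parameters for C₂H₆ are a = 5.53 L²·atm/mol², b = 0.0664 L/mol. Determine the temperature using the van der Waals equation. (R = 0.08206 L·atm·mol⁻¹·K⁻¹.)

T = (P + a n²/V²)(V − nb)/(nR)
P + a n²/V² = 20.2 + (5.53)(4.11)²/(6.51)² = 22.404 atm
V − nb = 6.51 − (4.11)(0.0664) = 6.2371 L
T = (22.404)(6.2371)/((4.11)(0.08206)) = 414.3 K

T ≈ 414.3 K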